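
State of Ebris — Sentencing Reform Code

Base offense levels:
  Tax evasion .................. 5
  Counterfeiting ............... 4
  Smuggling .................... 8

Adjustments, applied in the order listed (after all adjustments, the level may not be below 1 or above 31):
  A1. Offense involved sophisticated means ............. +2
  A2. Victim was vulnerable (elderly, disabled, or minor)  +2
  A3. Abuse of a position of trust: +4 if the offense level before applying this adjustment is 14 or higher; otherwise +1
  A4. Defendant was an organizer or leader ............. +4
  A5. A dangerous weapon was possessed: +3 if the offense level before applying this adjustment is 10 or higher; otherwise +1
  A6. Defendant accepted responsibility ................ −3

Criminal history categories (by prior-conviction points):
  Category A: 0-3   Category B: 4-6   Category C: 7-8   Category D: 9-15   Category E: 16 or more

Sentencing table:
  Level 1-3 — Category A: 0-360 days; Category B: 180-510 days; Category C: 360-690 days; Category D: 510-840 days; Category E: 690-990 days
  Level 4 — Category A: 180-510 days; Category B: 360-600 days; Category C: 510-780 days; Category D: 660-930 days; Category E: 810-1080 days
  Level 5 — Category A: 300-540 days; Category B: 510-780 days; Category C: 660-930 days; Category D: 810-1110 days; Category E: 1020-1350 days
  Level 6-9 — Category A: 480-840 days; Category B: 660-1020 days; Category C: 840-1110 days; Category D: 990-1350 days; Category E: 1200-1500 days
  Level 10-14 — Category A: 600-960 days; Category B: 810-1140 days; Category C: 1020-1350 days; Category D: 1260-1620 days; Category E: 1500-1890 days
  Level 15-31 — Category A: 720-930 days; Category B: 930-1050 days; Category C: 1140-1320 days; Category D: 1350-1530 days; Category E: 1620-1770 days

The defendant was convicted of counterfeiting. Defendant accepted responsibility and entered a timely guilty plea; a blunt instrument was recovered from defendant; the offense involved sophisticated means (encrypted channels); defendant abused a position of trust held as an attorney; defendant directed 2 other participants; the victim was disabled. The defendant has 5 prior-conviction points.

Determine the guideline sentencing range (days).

810-1140 days

Base offense level for counterfeiting: 4.
A1 applies: 4 + 2 = 6.
A2 applies: 6 + 2 = 8.
A3 applies (level before this adjustment is 8 < 14, so +1): 8 + 1 = 9.
A4 applies: 9 + 4 = 13.
A5 applies (level before this adjustment is 13 ≥ 10, so +3): 13 + 3 = 16.
A6 applies: 16 − 3 = 13.
Final offense level: 13.
Criminal history: 5 prior points → Category B (4-6).
Level 13 falls in the 10-14 band.
Grid: Level 10-14 × Category B = 810-1140 days.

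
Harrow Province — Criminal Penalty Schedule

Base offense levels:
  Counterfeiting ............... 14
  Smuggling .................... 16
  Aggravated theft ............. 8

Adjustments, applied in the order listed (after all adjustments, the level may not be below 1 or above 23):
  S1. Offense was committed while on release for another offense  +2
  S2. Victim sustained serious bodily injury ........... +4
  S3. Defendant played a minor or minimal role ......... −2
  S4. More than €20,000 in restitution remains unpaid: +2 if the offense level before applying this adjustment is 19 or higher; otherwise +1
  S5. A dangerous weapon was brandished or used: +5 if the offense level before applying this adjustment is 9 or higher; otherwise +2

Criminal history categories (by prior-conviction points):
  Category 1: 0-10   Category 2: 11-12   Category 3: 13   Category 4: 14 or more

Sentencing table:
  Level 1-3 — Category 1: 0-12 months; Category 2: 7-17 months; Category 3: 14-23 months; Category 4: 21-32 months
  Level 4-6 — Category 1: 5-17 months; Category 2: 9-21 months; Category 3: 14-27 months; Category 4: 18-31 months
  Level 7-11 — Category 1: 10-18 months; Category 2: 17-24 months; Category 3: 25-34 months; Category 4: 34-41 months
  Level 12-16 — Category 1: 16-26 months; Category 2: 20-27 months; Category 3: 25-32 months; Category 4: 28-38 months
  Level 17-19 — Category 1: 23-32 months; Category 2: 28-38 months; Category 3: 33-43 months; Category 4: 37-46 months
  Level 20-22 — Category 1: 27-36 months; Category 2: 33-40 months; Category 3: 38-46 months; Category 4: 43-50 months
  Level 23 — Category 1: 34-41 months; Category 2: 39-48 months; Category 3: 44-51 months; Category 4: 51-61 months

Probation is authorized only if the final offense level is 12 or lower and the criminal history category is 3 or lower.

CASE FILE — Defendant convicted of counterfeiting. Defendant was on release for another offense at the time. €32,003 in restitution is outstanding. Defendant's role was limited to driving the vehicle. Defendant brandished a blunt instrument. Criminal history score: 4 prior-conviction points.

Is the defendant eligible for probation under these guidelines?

Base offense level for counterfeiting: 14.
S1 applies: 14 + 2 = 16.
S3 applies: 16 − 2 = 14.
S4 applies (level before this adjustment is 14 < 19, so +1): 14 + 1 = 15.
S5 applies (level before this adjustment is 15 ≥ 9, so +5): 15 + 5 = 20.
Final offense level: 20.
Criminal history: 4 prior points → Category 1 (0-10).
Level 20 falls in the 20-22 band.
Grid: Level 20-22 × Category 1 = 27-36 months.
Probation check: level 20 > 12 and category 1 ≤ 3 → not eligible.

No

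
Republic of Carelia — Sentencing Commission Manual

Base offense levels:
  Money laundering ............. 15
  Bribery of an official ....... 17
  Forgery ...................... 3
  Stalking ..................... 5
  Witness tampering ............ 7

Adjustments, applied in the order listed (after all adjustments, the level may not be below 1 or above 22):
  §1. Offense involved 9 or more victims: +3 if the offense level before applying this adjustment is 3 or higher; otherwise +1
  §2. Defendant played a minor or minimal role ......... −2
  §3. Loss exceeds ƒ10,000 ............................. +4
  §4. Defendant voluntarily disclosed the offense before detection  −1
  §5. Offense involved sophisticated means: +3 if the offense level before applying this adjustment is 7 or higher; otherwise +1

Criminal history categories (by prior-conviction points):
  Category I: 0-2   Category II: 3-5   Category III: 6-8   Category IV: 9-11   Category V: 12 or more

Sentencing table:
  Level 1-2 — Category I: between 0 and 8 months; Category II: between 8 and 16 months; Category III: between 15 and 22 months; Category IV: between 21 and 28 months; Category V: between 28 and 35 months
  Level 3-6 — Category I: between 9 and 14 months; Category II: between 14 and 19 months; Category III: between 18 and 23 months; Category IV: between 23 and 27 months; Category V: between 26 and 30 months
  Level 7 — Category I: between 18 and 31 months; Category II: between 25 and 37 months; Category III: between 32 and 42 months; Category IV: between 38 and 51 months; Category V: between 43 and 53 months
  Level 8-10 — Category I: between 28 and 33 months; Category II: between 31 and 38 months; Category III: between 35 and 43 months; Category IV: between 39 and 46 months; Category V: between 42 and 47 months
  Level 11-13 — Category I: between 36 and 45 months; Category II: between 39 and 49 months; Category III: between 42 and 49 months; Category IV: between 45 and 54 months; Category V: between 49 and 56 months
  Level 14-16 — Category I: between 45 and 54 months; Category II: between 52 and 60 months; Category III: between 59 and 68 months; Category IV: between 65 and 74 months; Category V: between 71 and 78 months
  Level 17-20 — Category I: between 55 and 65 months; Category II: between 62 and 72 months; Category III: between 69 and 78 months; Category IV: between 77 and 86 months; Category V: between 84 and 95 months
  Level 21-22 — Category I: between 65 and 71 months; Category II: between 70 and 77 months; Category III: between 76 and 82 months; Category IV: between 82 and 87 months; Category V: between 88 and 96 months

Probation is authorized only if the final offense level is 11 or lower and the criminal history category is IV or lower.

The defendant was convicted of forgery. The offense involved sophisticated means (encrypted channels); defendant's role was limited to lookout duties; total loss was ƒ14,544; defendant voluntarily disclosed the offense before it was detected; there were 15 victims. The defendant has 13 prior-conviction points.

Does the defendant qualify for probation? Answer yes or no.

Base offense level for forgery: 3.
§1 applies (level before this adjustment is 3 ≥ 3, so +3): 3 + 3 = 6.
§2 applies: 6 − 2 = 4.
§3 applies: 4 + 4 = 8.
§4 applies: 8 − 1 = 7.
§5 applies (level before this adjustment is 7 ≥ 7, so +3): 7 + 3 = 10.
Final offense level: 10.
Criminal history: 13 prior points → Category V (12+).
Level 10 falls in the 8-10 band.
Grid: Level 8-10 × Category V = 42-47 months.
Probation check: level 10 ≤ 11 and category V > IV → not eligible.

No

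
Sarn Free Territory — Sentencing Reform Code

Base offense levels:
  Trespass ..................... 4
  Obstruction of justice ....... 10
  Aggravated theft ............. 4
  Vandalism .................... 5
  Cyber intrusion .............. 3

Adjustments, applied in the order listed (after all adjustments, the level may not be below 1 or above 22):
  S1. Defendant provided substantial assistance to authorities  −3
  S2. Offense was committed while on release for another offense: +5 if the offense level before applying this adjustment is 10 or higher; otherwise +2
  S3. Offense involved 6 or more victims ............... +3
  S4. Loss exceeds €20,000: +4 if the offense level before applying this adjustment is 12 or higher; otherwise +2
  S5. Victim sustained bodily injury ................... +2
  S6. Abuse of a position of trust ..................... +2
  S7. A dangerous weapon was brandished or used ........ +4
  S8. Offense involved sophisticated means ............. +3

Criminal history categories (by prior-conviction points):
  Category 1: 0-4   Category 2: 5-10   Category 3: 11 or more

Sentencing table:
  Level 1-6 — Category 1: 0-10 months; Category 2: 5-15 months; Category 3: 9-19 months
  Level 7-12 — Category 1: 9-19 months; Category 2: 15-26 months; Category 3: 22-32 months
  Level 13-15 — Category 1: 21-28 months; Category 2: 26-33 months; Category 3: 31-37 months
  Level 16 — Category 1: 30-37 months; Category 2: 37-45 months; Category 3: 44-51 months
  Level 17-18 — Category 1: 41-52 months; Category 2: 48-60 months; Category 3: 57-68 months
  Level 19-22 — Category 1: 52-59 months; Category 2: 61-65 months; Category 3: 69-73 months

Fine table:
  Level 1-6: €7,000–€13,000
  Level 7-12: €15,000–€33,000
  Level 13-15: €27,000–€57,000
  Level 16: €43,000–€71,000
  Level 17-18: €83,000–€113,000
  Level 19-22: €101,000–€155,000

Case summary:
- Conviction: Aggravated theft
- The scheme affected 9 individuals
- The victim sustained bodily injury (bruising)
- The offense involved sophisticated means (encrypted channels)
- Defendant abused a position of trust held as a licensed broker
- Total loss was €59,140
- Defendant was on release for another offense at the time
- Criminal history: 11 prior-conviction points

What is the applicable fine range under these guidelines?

Base offense level for aggravated theft: 4.
S1 does not apply.
S2 applies (level before this adjustment is 4 < 10, so +2): 4 + 2 = 6.
S3 applies: 6 + 3 = 9.
S4 applies (level before this adjustment is 9 < 12, so +2): 9 + 2 = 11.
S5 applies: 11 + 2 = 13.
S6 applies: 13 + 2 = 15.
S7 does not apply.
S8 applies: 15 + 3 = 18.
Final offense level: 18.
Level 18 falls in the 17-18 band.
Fine table: Level 17-18 → €83,000–€113,000.

€83,000–€113,000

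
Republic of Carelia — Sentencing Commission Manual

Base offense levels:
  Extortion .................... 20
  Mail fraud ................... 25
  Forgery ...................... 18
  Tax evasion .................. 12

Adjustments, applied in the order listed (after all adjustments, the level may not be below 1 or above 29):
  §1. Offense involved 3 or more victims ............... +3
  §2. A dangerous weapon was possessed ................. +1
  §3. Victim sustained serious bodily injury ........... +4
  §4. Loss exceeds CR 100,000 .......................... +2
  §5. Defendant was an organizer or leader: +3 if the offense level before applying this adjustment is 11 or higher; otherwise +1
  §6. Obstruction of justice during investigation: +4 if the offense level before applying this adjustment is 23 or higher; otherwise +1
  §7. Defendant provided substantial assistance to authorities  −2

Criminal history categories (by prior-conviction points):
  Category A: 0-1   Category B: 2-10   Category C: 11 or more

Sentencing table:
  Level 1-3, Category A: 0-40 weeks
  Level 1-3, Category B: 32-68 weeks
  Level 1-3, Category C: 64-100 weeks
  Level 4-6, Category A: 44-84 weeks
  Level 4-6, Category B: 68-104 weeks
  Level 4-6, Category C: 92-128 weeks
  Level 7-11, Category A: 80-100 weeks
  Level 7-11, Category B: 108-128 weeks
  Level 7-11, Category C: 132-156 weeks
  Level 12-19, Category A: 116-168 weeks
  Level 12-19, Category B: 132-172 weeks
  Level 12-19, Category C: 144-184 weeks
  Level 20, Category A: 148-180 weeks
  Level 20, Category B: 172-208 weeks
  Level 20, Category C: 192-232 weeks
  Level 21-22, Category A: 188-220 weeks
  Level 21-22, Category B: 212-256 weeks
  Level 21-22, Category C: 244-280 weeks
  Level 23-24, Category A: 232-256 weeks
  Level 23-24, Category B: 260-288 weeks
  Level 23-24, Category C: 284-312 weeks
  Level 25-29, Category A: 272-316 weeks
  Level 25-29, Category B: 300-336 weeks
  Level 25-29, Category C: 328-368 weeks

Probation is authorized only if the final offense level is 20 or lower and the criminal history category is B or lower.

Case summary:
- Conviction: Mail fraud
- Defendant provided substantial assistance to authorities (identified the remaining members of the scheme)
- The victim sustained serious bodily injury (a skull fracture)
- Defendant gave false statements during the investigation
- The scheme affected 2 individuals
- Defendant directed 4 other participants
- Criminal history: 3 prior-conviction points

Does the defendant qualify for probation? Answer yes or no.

Base offense level for mail fraud: 25.
§1 does not apply.
§3 applies: 25 + 4 = 29.
§5 applies (level before this adjustment is 29 ≥ 11, so +3): 29 + 3 = 32.
§6 applies (level before this adjustment is 32 ≥ 23, so +4): 32 + 4 = 36.
§7 applies: 36 − 2 = 34.
Level 34 exceeds the maximum of 29; capped at 29.
Final offense level: 29.
Criminal history: 3 prior points → Category B (2-10).
Level 29 falls in the 25-29 band.
Grid: Level 25-29 × Category B = 300-336 weeks.
Probation check: level 29 > 20 and category B ≤ B → not eligible.

No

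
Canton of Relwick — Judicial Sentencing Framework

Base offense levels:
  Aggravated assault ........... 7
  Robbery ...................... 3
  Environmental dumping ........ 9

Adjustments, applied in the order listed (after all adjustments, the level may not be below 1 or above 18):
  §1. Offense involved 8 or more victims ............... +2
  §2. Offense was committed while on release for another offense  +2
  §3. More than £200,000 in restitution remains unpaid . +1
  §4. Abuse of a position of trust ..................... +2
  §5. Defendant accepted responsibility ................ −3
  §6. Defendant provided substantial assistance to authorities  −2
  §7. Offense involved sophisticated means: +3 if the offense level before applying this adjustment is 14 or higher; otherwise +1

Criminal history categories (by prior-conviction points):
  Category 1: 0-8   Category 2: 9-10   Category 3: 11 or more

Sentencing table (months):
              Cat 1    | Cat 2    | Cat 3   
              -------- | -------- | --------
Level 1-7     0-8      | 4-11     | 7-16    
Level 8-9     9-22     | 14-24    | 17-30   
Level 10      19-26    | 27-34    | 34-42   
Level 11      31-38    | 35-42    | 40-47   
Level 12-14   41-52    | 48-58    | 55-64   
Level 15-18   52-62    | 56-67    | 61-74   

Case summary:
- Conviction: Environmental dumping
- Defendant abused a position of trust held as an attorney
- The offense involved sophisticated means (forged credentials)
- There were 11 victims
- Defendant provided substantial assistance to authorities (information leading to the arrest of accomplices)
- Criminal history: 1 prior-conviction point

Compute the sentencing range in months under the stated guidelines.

41-52 months

Base offense level for environmental dumping: 9.
§1 applies: 9 + 2 = 11.
§4 applies: 11 + 2 = 13.
§6 applies: 13 − 2 = 11.
§7 applies (level before this adjustment is 11 < 14, so +1): 11 + 1 = 12.
Final offense level: 12.
Criminal history: 1 prior point → Category 1 (0-8).
Level 12 falls in the 12-14 band.
Grid: Level 12-14 × Category 1 = 41-52 months.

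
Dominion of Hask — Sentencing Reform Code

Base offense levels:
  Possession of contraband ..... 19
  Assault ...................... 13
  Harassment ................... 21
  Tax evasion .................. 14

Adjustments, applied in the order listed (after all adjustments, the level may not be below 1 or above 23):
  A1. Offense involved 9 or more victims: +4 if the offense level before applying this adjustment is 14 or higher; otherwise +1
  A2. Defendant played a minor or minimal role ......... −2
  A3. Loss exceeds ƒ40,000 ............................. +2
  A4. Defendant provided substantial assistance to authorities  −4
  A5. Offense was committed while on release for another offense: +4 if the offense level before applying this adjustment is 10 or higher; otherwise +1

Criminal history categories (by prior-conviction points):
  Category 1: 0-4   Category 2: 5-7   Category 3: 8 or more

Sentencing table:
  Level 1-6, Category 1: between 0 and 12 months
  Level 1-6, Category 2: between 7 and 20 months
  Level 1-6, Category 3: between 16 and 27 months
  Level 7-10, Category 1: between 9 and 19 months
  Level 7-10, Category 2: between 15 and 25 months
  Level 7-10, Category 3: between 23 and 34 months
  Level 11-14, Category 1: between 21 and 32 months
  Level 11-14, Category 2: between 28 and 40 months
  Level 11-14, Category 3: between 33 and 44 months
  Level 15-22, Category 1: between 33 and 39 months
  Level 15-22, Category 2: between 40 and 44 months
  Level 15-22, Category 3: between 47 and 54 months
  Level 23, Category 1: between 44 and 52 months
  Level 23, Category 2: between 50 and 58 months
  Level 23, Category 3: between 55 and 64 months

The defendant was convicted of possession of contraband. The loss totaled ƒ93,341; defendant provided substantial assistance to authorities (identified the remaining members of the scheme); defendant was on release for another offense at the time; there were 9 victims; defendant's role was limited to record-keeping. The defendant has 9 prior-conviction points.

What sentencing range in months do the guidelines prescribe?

Base offense level for possession of contraband: 19.
A1 applies (level before this adjustment is 19 ≥ 14, so +4): 19 + 4 = 23.
A2 applies: 23 − 2 = 21.
A3 applies: 21 + 2 = 23.
A4 applies: 23 − 4 = 19.
A5 applies (level before this adjustment is 19 ≥ 10, so +4): 19 + 4 = 23.
Final offense level: 23.
Criminal history: 9 prior points → Category 3 (8+).
Level 23 falls in the 23 band.
Grid: Level 23 × Category 3 = 55-64 months.

55-64 months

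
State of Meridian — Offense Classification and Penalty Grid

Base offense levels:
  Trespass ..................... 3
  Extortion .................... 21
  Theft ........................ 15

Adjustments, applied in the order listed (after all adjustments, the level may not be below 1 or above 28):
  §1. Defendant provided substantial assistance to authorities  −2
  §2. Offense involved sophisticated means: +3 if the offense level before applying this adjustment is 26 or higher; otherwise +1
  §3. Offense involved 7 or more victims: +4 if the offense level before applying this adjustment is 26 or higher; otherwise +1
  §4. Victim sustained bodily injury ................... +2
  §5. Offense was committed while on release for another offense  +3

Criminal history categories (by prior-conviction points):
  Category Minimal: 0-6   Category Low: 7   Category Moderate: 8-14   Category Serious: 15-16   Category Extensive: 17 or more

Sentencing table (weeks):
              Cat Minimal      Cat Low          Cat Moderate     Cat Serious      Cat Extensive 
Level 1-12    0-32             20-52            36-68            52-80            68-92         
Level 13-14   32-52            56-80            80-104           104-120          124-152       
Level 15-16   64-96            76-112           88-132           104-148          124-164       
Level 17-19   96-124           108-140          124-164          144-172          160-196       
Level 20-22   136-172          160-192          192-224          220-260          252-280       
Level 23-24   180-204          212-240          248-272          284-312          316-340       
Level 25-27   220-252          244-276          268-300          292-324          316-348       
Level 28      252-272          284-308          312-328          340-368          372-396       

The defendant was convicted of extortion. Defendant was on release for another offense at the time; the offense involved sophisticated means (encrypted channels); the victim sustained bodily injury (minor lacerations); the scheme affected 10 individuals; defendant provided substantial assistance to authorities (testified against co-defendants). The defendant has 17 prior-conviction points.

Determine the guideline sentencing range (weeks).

316-348 weeks

Base offense level for extortion: 21.
§1 applies: 21 − 2 = 19.
§2 applies (level before this adjustment is 19 < 26, so +1): 19 + 1 = 20.
§3 applies (level before this adjustment is 20 < 26, so +1): 20 + 1 = 21.
§4 applies: 21 + 2 = 23.
§5 applies: 23 + 3 = 26.
Final offense level: 26.
Criminal history: 17 prior points → Category Extensive (17+).
Level 26 falls in the 25-27 band.
Grid: Level 25-27 × Category Extensive = 316-348 weeks.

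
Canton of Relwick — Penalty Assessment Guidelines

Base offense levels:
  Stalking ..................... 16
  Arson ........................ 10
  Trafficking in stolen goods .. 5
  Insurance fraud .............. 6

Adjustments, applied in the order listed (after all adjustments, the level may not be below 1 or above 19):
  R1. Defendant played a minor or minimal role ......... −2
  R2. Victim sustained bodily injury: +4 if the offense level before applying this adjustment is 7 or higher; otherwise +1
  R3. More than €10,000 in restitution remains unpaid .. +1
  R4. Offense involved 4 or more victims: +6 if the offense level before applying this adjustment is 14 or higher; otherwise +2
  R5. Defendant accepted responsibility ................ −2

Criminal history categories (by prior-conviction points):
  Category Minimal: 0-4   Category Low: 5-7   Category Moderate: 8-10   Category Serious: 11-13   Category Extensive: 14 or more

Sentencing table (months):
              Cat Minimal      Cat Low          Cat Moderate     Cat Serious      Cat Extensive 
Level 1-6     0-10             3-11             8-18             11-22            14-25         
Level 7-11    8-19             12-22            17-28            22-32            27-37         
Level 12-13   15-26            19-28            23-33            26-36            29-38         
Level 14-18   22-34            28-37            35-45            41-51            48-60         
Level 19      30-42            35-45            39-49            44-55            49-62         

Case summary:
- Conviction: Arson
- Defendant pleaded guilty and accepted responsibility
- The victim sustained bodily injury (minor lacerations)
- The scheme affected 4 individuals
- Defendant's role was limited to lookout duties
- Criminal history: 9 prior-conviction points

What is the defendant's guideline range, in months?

Base offense level for arson: 10.
R1 applies: 10 − 2 = 8.
R2 applies (level before this adjustment is 8 ≥ 7, so +4): 8 + 4 = 12.
R3 does not apply.
R4 applies (level before this adjustment is 12 < 14, so +2): 12 + 2 = 14.
R5 applies: 14 − 2 = 12.
Final offense level: 12.
Criminal history: 9 prior points → Category Moderate (8-10).
Level 12 falls in the 12-13 band.
Grid: Level 12-13 × Category Moderate = 23-33 months.

23-33 months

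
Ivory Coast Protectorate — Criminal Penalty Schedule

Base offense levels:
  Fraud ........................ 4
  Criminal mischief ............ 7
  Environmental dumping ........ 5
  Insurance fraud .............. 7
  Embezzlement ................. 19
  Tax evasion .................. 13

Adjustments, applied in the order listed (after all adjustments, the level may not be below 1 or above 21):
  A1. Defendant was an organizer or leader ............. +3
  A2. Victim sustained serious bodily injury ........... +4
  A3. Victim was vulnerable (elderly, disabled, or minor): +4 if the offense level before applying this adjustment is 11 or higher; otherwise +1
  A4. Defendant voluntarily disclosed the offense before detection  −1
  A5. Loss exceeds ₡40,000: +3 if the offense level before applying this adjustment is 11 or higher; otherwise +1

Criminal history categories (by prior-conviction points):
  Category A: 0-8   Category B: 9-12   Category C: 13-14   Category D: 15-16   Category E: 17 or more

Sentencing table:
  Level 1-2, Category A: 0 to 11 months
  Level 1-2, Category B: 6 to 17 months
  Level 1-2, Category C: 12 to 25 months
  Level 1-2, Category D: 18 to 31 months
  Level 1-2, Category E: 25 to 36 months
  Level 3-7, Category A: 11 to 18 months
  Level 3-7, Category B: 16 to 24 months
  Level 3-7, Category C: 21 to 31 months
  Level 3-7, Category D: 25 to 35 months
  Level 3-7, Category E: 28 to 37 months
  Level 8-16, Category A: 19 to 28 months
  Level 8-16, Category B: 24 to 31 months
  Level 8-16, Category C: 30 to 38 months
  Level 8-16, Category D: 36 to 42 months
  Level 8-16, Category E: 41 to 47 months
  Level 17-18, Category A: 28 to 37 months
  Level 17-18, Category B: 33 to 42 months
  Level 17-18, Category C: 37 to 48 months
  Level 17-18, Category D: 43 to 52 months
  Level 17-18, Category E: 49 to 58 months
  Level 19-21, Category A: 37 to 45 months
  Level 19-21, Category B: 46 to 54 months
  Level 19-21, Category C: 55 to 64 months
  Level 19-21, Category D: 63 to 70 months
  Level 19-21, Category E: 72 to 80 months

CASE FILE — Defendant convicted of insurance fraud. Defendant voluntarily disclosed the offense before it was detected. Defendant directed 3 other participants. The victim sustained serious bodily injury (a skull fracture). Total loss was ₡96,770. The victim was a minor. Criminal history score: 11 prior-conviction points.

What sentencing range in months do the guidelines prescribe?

46-54 months

Base offense level for insurance fraud: 7.
A1 applies: 7 + 3 = 10.
A2 applies: 10 + 4 = 14.
A3 applies (level before this adjustment is 14 ≥ 11, so +4): 14 + 4 = 18.
A4 applies: 18 − 1 = 17.
A5 applies (level before this adjustment is 17 ≥ 11, so +3): 17 + 3 = 20.
Final offense level: 20.
Criminal history: 11 prior points → Category B (9-12).
Level 20 falls in the 19-21 band.
Grid: Level 19-21 × Category B = 46-54 months.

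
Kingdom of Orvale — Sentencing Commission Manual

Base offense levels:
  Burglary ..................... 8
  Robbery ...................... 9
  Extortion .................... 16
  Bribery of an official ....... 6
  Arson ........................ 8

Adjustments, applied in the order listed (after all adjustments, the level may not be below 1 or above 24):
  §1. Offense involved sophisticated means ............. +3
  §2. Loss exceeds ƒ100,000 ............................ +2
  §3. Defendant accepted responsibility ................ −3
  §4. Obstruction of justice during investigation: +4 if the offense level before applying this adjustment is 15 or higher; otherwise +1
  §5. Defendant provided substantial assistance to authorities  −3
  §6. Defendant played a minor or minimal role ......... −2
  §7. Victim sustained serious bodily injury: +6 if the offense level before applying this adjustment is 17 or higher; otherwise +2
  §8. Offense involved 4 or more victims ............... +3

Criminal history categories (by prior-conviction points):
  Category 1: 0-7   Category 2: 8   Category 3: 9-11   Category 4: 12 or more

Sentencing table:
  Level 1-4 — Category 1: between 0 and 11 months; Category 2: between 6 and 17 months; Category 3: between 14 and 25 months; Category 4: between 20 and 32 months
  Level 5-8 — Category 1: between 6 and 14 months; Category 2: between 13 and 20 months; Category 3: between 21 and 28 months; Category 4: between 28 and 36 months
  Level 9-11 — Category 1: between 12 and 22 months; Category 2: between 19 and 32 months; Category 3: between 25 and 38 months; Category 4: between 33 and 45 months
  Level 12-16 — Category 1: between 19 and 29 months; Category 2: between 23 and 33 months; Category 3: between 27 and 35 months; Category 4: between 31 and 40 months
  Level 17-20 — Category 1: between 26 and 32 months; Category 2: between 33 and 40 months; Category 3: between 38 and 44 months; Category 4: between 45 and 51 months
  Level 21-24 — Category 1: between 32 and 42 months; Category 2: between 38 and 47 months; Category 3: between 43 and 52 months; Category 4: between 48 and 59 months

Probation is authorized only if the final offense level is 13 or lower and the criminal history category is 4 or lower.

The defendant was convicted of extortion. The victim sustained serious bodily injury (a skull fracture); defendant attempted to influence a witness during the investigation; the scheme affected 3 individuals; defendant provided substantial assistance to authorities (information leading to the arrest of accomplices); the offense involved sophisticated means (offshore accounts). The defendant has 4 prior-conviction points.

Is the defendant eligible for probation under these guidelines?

Base offense level for extortion: 16.
§1 applies: 16 + 3 = 19.
§4 applies (level before this adjustment is 19 ≥ 15, so +4): 19 + 4 = 23.
§5 applies: 23 − 3 = 20.
§6 does not apply.
§7 applies (level before this adjustment is 20 ≥ 17, so +6): 20 + 6 = 26.
§8 does not apply.
Level 26 exceeds the maximum of 24; capped at 24.
Final offense level: 24.
Criminal history: 4 prior points → Category 1 (0-7).
Level 24 falls in the 21-24 band.
Grid: Level 21-24 × Category 1 = 32-42 months.
Probation check: level 24 > 13 and category 1 ≤ 4 → not eligible.

No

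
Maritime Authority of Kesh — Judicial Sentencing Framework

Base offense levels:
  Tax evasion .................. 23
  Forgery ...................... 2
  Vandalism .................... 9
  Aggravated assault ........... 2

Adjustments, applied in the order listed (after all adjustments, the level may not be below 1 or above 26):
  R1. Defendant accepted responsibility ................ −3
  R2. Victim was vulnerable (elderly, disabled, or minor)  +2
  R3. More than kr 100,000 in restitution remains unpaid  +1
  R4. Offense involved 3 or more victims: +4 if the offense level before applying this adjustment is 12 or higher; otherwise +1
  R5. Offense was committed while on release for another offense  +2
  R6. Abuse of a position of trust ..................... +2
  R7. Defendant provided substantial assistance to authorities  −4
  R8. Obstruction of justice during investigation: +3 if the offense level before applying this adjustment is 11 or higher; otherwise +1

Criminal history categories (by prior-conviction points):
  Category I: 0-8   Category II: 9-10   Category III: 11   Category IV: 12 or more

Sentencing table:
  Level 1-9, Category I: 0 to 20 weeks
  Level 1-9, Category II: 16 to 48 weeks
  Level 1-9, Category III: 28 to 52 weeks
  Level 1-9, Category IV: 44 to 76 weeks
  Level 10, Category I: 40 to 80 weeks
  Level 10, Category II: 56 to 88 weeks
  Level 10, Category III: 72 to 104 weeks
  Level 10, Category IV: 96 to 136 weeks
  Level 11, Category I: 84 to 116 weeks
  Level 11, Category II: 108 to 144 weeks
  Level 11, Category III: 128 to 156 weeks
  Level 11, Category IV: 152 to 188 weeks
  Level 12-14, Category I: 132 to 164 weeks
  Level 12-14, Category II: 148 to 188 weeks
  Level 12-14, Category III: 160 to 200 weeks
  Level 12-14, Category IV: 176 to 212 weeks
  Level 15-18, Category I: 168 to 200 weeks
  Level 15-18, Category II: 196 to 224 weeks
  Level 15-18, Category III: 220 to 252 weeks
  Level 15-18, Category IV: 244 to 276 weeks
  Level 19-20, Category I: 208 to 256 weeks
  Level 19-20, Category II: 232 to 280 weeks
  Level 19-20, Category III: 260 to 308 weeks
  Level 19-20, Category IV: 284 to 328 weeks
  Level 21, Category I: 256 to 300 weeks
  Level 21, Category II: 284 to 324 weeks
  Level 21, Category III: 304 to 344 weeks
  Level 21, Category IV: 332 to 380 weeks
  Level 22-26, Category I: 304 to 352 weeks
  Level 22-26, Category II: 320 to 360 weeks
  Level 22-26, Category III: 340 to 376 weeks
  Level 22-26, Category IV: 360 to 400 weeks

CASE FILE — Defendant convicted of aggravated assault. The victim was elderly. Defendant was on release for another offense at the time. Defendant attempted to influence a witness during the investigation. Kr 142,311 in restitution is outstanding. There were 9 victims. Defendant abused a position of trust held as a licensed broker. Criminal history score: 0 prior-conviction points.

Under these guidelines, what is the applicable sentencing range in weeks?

Base offense level for aggravated assault: 2.
R1 does not apply.
R2 applies: 2 + 2 = 4.
R3 applies: 4 + 1 = 5.
R4 applies (level before this adjustment is 5 < 12, so +1): 5 + 1 = 6.
R5 applies: 6 + 2 = 8.
R6 applies: 8 + 2 = 10.
R7 does not apply.
R8 applies (level before this adjustment is 10 < 11, so +1): 10 + 1 = 11.
Final offense level: 11.
Criminal history: 0 prior points → Category I (0-8).
Level 11 falls in the 11 band.
Grid: Level 11 × Category I = 84-116 weeks.

84-116 weeks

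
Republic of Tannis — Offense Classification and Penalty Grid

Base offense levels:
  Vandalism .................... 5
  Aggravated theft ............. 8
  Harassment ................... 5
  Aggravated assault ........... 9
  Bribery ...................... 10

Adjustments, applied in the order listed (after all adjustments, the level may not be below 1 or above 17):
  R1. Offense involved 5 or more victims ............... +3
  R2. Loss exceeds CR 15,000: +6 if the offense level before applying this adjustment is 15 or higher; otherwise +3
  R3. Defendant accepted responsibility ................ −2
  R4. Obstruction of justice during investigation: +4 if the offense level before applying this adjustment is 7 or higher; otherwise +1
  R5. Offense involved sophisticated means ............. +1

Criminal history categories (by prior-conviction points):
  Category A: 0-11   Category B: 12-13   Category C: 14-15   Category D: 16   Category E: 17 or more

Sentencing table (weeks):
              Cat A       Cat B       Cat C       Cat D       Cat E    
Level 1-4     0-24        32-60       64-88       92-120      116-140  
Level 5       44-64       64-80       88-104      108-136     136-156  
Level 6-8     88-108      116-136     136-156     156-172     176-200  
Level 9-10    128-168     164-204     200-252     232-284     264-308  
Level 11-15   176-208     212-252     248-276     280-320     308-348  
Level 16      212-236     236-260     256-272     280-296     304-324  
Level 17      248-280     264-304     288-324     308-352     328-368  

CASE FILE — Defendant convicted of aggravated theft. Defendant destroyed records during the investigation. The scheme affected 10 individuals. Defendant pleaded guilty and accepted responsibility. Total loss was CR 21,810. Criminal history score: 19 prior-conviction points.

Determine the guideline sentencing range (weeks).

Base offense level for aggravated theft: 8.
R1 applies: 8 + 3 = 11.
R2 applies (level before this adjustment is 11 < 15, so +3): 11 + 3 = 14.
R3 applies: 14 − 2 = 12.
R4 applies (level before this adjustment is 12 ≥ 7, so +4): 12 + 4 = 16.
R5 does not apply.
Final offense level: 16.
Criminal history: 19 prior points → Category E (17+).
Level 16 falls in the 16 band.
Grid: Level 16 × Category E = 304-324 weeks.

304-324 weeks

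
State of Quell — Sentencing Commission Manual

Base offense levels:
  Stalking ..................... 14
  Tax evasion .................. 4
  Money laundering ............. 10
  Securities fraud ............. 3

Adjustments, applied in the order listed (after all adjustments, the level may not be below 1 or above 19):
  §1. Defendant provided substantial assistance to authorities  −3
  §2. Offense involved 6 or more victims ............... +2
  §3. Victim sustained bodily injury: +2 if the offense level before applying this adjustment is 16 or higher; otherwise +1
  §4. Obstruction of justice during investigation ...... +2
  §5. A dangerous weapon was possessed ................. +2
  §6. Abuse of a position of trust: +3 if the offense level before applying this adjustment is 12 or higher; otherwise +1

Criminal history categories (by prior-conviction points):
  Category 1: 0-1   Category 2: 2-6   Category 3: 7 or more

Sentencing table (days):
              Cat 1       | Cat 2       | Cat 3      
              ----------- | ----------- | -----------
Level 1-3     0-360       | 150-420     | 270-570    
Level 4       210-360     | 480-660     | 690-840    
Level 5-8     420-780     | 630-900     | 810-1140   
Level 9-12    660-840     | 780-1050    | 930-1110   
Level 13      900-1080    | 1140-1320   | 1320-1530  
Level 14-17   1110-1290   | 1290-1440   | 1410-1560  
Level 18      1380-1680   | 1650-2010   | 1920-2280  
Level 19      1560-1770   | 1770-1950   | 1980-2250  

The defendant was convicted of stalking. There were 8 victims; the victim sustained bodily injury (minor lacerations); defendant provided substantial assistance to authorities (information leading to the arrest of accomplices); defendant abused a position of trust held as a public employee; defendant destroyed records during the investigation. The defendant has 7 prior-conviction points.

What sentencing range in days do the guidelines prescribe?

1980-2250 days

Base offense level for stalking: 14.
§1 applies: 14 − 3 = 11.
§2 applies: 11 + 2 = 13.
§3 applies (level before this adjustment is 13 < 16, so +1): 13 + 1 = 14.
§4 applies: 14 + 2 = 16.
§6 applies (level before this adjustment is 16 ≥ 12, so +3): 16 + 3 = 19.
Final offense level: 19.
Criminal history: 7 prior points → Category 3 (7+).
Level 19 falls in the 19 band.
Grid: Level 19 × Category 3 = 1980-2250 days.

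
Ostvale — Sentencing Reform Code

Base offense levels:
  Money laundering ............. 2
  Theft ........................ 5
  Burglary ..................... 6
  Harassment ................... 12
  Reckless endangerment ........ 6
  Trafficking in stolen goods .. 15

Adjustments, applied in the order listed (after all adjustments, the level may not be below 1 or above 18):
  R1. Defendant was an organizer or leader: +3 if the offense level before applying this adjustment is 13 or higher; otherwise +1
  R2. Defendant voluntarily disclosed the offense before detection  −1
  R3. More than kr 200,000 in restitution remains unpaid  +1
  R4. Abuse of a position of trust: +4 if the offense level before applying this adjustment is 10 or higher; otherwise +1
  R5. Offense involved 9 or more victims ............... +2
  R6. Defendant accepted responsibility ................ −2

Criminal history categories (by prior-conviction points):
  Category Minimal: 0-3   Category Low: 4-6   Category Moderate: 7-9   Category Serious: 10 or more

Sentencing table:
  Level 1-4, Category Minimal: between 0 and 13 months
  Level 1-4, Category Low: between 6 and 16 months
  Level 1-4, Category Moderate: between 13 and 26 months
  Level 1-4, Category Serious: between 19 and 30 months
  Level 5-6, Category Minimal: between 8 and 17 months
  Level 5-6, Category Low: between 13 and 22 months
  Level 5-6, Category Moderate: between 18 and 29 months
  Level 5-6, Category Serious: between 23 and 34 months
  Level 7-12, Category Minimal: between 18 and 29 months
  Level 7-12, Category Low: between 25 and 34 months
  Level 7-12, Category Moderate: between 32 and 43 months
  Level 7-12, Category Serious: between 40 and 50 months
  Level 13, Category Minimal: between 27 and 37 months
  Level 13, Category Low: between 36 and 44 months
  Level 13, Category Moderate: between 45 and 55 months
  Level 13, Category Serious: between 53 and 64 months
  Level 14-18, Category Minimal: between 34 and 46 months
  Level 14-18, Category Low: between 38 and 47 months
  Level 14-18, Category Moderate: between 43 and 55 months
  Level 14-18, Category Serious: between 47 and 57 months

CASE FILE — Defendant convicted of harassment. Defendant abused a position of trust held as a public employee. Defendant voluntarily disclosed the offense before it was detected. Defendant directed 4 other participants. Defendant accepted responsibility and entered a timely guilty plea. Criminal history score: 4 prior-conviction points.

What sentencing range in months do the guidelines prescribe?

38-47 months

Base offense level for harassment: 12.
R1 applies (level before this adjustment is 12 < 13, so +1): 12 + 1 = 13.
R2 applies: 13 − 1 = 12.
R4 applies (level before this adjustment is 12 ≥ 10, so +4): 12 + 4 = 16.
R6 applies: 16 − 2 = 14.
Final offense level: 14.
Criminal history: 4 prior points → Category Low (4-6).
Level 14 falls in the 14-18 band.
Grid: Level 14-18 × Category Low = 38-47 months.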